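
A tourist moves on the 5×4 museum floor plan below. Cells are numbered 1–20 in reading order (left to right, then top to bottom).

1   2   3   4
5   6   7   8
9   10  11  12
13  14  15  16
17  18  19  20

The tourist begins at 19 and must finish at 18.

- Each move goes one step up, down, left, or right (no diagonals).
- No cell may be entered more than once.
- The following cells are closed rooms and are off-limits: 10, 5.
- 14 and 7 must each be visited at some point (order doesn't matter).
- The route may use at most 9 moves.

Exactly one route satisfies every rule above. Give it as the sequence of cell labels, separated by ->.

19 -> 20 -> 16 -> 12 -> 8 -> 7 -> 11 -> 15 -> 14 -> 18

Any route must reach 14 and 7 and still end at 18 within 9 moves, so the order of the required stops is forced.
Route from 19: right to 20, 3× up (reaching 8), left to 7, 2× down (reaching 15), left to 14, down to 18 — 9 moves in all.
Check: all required cells visited; 9 ≤ 9 moves.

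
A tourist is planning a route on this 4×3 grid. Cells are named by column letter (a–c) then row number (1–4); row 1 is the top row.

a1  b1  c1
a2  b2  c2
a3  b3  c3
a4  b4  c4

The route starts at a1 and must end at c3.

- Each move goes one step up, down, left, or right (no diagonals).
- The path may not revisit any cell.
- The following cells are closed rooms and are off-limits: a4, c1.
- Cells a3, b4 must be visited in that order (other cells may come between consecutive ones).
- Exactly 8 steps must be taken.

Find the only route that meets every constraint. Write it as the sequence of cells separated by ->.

The waypoints must appear in the order a3, b4, with no cell reused.
Route from a1: right to b1, down to b2, left to a2, down to a3, right to b3, down to b4, right to c4, up to c3 — 8 moves in all.
Check: order respected (a3 at step 4, b4 at step 6); 8 moves as required.

a1 -> b1 -> b2 -> a2 -> a3 -> b3 -> b4 -> c4 -> c3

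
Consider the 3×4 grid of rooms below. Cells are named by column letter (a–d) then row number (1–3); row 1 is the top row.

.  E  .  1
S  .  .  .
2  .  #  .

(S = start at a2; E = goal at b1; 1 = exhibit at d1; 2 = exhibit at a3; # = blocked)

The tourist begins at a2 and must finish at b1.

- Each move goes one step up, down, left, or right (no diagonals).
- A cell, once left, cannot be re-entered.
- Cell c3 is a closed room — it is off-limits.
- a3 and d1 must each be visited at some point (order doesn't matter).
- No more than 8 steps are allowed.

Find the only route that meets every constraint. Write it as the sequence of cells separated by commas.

a2, a3, b3, b2, c2, d2, d1, c1, b1

The budget equals the shortest possible length, so every move has to be on a shortest route through the required cells.
Route from a2: down 1 to a3, right 1 to b3, up 1 to b2, right 2 to d2, up 1 to d1, left 2 to b1 — 8 moves in all.
Check: all required cells visited; 8 ≤ 8 moves.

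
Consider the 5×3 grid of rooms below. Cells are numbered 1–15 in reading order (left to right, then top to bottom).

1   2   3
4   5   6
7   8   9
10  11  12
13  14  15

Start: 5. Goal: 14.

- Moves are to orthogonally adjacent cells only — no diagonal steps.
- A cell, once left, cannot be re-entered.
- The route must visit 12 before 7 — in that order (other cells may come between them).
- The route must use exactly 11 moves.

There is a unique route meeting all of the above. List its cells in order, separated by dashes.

The waypoints must appear in the order 12, 7, with no cell reused.
Route from 5: up 1 to 2, right 1 to 3, down 3 to 12, left 1 to 11, up 1 to 8, left 1 to 7, down 2 to 13, right 1 to 14 — 11 moves in all.
Check: order respected (12 at step 5, 7 at step 8); 11 moves as required.

5 - 2 - 3 - 6 - 9 - 12 - 11 - 8 - 7 - 10 - 13 - 14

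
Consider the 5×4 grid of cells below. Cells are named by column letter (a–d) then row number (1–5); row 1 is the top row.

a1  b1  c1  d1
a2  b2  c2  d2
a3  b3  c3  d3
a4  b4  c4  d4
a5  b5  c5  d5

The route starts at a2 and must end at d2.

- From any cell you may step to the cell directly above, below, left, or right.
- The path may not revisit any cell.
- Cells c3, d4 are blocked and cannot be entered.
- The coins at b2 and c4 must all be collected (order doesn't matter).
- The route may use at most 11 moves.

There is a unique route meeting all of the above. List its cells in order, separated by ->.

a2 -> a3 -> a4 -> a5 -> b5 -> c5 -> c4 -> b4 -> b3 -> b2 -> c2 -> d2

Any route must reach b2 and c4 and still end at d2 within 11 moves, so the order of the required stops is forced.
Route from a2: down 3 to a5, right 2 to c5, up 1 to c4, left 1 to b4, up 2 to b2, right 2 to d2 — 11 moves in all.
Check: all required cells visited; 11 ≤ 11 moves.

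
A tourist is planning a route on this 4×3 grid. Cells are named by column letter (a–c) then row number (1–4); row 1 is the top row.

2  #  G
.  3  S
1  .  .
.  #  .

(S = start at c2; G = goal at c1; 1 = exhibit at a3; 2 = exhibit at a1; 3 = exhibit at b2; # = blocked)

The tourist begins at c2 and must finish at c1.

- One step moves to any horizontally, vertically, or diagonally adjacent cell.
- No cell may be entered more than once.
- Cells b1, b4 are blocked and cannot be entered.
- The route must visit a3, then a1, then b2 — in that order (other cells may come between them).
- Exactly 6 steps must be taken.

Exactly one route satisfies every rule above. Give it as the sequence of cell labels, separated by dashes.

c2 - b3 - a3 - a2 - a1 - b2 - c1

The waypoints must appear in the order a3, a1, b2, with no cell reused.
Route from c2: down-left 1 to b3, left 1 to a3, up 2 to a1, down-right 1 to b2, up-right 1 to c1 — 6 moves in all.
Check: order respected (1 at step 2, 2 at step 4, 3 at step 5); 6 moves as required.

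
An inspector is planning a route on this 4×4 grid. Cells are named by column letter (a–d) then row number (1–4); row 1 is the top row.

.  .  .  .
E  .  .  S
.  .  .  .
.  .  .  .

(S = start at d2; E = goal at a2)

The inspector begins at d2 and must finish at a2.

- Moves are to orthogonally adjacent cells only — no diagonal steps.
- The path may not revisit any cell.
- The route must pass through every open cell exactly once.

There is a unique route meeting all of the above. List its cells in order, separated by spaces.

Need to visit all 16 open cells exactly once, starting at d2 and ending at a2.
Cell d4 has only two open neighbours (d3 and c4), so the path must pass straight through it: one of those is the cell it's entered from and the other is where it exits.
Route from d2: up to d1, left to c1, 2× down (reaching c3), right to d3, down to d4, 3× left (reaching a4), up to a3, right to b3, 2× up (reaching b1), left to a1, down to a2 — 15 moves in all.
Check: all 16 open cells covered.

d2 d1 c1 c2 c3 d3 d4 c4 b4 a4 a3 b3 b2 b1 a1 a2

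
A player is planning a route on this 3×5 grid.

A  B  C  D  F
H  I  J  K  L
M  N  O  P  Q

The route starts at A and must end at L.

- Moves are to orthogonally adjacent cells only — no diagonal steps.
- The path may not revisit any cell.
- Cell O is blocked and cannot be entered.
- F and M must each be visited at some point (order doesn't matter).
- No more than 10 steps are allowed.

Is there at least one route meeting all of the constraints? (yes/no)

yes

One route that works: A → H → M → N → I → B → C → D → F → L.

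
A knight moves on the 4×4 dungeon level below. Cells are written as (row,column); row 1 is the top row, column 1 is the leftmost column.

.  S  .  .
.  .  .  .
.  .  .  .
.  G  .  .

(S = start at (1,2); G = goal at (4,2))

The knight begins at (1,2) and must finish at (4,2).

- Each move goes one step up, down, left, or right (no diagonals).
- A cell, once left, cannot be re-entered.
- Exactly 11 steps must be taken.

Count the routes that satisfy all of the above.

Need simple routes of exactly 11 moves from (1,2) to (4,2) (Manhattan distance 3, so 4 moves are spent on a detour and 4 undoing it).
Branch systematically from the start, pruning whenever the remaining move budget drops below the Manhattan distance to (4,2) or differs from it in parity. Grouping the completions by first move — via (2,2): 5; via (1,1): 10; via (1,3): 12 — and summing: 5 + 10 + 12 = 27.
That gives 27 routes.

27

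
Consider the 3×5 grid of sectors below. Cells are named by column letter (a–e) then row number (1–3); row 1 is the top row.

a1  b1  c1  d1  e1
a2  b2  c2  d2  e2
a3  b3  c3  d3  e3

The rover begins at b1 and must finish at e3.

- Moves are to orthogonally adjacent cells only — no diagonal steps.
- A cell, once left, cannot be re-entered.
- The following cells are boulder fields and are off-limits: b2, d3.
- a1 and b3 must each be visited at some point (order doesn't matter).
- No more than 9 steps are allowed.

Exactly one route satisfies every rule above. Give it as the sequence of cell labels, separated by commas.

b1, a1, a2, a3, b3, c3, c2, d2, e2, e3

The budget equals the shortest possible length, so every move has to be on a shortest route through the required cells.
Route from b1: left 1 to a1, down 2 to a3, right 2 to c3, up 1 to c2, right 2 to e2, down 1 to e3 — 9 moves in all.
Check: all required cells visited; 9 ≤ 9 moves.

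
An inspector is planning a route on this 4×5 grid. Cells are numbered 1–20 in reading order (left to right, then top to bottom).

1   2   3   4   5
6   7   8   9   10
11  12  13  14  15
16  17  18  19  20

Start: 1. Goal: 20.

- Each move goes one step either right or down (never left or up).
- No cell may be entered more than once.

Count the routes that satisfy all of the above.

A right/down-only route from 1 to 20 makes exactly 3 down-moves and 4 right-moves in some order.
With no other constraints that would be C(7,3) = 35 routes.
That gives 35 routes.

35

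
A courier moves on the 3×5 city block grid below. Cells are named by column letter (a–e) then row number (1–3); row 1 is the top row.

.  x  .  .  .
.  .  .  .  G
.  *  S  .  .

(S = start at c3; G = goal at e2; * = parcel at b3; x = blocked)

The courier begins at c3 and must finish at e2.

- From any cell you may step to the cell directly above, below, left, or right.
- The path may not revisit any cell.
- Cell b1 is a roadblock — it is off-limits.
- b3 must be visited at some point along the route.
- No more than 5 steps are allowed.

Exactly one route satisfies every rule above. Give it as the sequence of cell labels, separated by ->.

c3 -> b3 -> b2 -> c2 -> d2 -> e2

Any route must reach b3 and still end at e2 within 5 moves, so the order of the required stops is forced.
Route from c3: left to b3, up to b2, 3× right (reaching e2) — 5 moves in all.
Check: all required cells visited; 5 ≤ 5 moves.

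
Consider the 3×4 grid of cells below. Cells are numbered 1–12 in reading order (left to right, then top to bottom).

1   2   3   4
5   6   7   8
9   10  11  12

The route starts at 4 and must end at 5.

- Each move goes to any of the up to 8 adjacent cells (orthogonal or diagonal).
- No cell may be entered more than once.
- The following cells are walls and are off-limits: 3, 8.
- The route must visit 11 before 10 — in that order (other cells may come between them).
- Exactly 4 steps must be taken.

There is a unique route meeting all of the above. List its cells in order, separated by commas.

The waypoints must appear in the order 11, 10, with no cell reused.
Route from 4: down-left 1 to 7, down 1 to 11, left 1 to 10, up-left 1 to 5 — 4 moves in all.
Check: order respected (11 at step 2, 10 at step 3); 4 moves as required.

4, 7, 11, 10, 5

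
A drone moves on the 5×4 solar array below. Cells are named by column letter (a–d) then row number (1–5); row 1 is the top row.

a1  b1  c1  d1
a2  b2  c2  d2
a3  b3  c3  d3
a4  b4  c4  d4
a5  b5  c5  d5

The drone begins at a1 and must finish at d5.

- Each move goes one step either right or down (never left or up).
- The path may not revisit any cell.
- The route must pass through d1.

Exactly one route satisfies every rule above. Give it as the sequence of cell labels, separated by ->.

a1 -> b1 -> c1 -> d1 -> d2 -> d3 -> d4 -> d5

Moves only go right or down, so the column and row indices never decrease.
Route from a1: 3× right (reaching d1), 4× down (reaching d5) — 7 moves in all.
Check: all required cells visited.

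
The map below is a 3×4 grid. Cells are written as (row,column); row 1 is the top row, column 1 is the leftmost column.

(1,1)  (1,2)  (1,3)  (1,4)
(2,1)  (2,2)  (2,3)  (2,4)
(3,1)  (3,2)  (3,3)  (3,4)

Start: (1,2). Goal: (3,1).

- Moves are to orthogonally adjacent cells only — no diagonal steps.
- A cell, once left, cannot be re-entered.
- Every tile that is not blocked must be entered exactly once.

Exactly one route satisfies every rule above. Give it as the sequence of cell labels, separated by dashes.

(1,2) - (1,1) - (2,1) - (2,2) - (2,3) - (1,3) - (1,4) - (2,4) - (3,4) - (3,3) - (3,2) - (3,1)

Need to visit all 12 open cells exactly once, starting at (1,2) and ending at (3,1).
Route from (1,2): left to (1,1), down to (2,1), 2× right (reaching (2,3)), up to (1,3), right to (1,4), 2× down (reaching (3,4)), 3× left (reaching (3,1)) — 11 moves in all.
Check: all 12 open cells covered.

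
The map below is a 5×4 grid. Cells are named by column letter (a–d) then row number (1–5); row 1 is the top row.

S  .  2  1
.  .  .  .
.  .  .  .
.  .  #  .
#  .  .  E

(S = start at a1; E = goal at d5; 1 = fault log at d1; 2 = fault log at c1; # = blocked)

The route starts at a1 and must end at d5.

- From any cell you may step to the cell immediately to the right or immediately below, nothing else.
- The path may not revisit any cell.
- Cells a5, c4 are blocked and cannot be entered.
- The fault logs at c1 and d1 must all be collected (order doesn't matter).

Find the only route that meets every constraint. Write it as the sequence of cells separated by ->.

a1 -> b1 -> c1 -> d1 -> d2 -> d3 -> d4 -> d5

Moves only go right or down, so the column and row indices never decrease.
Route from a1: 3× right (reaching d1), 4× down (reaching d5) — 7 moves in all.
Check: all required cells visited.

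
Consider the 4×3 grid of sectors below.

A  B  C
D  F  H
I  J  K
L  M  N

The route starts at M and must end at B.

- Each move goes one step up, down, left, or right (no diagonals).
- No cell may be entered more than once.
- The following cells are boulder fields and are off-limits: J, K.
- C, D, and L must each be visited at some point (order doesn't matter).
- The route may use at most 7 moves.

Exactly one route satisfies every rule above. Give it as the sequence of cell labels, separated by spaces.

M L I D F H C B

The 7-move cap with required stops at C, D, L leaves no slack for detours.
Route from M: left to L, 2× up (reaching D), 2× right (reaching H), up to C, left to B — 7 moves in all.
Check: all required cells visited; 7 ≤ 7 moves.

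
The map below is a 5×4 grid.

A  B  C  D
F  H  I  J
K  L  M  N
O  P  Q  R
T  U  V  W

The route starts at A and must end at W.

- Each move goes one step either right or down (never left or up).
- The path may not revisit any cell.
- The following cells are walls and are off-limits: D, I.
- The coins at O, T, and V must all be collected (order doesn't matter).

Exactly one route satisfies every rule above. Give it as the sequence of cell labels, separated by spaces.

A F K O T U V W

Moves only go right or down, so the column and row indices never decrease.
Route from A: 4× down (reaching T), 3× right (reaching W) — 7 moves in all.
Check: all required cells visited.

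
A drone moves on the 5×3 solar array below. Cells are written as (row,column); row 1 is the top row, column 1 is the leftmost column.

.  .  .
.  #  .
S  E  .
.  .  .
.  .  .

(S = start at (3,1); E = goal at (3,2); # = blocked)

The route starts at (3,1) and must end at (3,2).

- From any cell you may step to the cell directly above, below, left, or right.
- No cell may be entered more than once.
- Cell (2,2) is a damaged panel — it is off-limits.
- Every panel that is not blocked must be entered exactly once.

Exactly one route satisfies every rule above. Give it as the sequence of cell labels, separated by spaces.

Need to visit all 14 open cells exactly once, starting at (3,1) and ending at (3,2).
Cell (5,1) has only two open neighbours ((4,1) and (5,2)), so the path must pass straight through it: one of those is the cell it's entered from and the other is where it exits.
Route from (3,1): up 2 to (1,1), right 2 to (1,3), down 4 to (5,3), left 2 to (5,1), up 1 to (4,1), right 1 to (4,2), up 1 to (3,2) — 13 moves in all.
Check: all 14 open cells covered.

(3,1) (2,1) (1,1) (1,2) (1,3) (2,3) (3,3) (4,3) (5,3) (5,2) (5,1) (4,1) (4,2) (3,2)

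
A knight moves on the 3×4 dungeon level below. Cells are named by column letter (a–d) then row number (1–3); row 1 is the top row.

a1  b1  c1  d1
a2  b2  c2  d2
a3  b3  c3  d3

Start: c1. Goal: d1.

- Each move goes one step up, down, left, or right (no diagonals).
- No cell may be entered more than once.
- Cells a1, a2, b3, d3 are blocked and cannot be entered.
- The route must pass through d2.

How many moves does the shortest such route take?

Any route passes through d2 somewhere between c1 and d1. Summing Manhattan distances along the two legs (c1 → d2 → d1) gives a lower bound of 2 + 1 = 3 moves.
A route of 3 moves achieves this: c1 → c2 → d2 → d1.
Since 3 matches the lower bound, it is optimal.

3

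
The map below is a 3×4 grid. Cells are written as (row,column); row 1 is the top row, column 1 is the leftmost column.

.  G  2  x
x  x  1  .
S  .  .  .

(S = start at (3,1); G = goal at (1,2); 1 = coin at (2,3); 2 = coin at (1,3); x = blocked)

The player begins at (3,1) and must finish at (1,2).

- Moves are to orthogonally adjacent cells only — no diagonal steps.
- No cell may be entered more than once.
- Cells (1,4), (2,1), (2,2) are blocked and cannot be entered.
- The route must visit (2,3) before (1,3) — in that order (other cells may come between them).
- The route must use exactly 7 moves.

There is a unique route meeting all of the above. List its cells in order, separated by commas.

(3,1), (3,2), (3,3), (3,4), (2,4), (2,3), (1,3), (1,2)

The waypoints must appear in the order (2,3), (1,3), with no cell reused.
Route from (3,1): 3× right (reaching (3,4)), up to (2,4), left to (2,3), up to (1,3), left to (1,2) — 7 moves in all.
Check: order respected (1 at step 5, 2 at step 6); 7 moves as required.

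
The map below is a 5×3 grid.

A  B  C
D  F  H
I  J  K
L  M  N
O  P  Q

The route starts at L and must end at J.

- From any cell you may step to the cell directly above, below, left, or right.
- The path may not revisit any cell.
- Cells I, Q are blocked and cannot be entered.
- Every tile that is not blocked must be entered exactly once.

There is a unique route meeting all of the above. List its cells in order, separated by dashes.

Need to visit all 13 open cells exactly once, starting at L and ending at J.
Route from L: down 1 to O, right 1 to P, up 1 to M, right 1 to N, up 3 to C, left 2 to A, down 1 to D, right 1 to F, down 1 to J — 12 moves in all.
Check: all 13 open cells covered.

L - O - P - M - N - K - H - C - B - A - D - F - J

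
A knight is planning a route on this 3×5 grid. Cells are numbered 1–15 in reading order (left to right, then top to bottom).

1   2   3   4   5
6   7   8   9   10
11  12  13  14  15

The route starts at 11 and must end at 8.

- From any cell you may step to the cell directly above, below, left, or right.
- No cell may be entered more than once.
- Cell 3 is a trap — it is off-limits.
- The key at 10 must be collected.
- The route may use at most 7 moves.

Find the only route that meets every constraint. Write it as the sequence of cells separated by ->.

11 -> 12 -> 13 -> 14 -> 15 -> 10 -> 9 -> 8

The 7-move cap with required stops at 10 leaves no slack for detours.
Route from 11: 4× right (reaching 15), up to 10, 2× left (reaching 8) — 7 moves in all.
Check: all required cells visited; 7 ≤ 7 moves.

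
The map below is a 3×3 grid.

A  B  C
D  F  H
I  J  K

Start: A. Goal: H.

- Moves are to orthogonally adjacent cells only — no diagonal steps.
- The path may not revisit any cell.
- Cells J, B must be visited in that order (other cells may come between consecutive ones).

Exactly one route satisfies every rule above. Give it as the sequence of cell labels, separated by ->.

A -> D -> I -> J -> F -> B -> C -> H

The waypoints must appear in the order J, B, with no cell reused.
Route from A: 2× down (reaching I), right to J, 2× up (reaching B), right to C, down to H — 7 moves in all.
Check: order respected (J at step 3, B at step 5).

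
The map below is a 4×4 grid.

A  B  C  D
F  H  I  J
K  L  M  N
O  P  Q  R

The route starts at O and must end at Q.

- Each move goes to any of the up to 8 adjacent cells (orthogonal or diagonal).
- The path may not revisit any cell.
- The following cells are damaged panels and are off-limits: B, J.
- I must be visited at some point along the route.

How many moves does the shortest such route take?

4

Any route passes through I somewhere between O and Q. Summing Chebyshev distances along the two legs (O → I → Q) gives a lower bound of 2 + 2 = 4 moves.
A route of 4 moves achieves this: O → L → I → M → Q.
Since 4 matches the lower bound, it is optimal.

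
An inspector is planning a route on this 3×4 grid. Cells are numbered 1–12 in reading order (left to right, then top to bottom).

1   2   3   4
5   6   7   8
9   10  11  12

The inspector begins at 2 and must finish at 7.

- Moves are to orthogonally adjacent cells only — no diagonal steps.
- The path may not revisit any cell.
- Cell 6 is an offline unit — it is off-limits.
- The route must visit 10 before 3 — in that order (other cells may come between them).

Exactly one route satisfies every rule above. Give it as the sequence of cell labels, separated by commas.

2, 1, 5, 9, 10, 11, 12, 8, 4, 3, 7

The waypoints must appear in the order 10, 3, with no cell reused.
Route from 2: left 1 to 1, down 2 to 9, right 3 to 12, up 2 to 4, left 1 to 3, down 1 to 7 — 10 moves in all.
Check: order respected (10 at step 4, 3 at step 9).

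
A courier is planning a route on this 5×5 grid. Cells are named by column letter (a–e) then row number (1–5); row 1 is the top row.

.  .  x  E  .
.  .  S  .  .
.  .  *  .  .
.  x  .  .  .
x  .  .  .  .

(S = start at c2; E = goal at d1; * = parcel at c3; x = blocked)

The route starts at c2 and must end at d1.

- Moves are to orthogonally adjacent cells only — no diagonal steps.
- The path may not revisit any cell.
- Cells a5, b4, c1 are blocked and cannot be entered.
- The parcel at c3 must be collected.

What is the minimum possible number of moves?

4

Any route passes through c3 somewhere between c2 and d1. Summing Manhattan distances along the two legs (c2 → c3 → d1) gives a lower bound of 1 + 3 = 4 moves.
A route of 4 moves achieves this: c2 → c3 → d3 → d2 → d1.
Since 4 matches the lower bound, it is optimal.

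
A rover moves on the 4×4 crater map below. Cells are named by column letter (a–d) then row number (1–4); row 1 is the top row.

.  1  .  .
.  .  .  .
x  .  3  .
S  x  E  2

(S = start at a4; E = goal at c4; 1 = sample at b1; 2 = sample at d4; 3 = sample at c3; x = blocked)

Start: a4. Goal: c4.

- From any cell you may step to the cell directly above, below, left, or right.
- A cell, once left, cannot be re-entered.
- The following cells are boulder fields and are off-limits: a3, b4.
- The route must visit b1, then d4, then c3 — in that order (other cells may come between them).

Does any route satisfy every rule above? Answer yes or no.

The blocked cells wall b1 off from a4 completely — no sequence of moves reaches it at all, so no route can satisfy the rules.

no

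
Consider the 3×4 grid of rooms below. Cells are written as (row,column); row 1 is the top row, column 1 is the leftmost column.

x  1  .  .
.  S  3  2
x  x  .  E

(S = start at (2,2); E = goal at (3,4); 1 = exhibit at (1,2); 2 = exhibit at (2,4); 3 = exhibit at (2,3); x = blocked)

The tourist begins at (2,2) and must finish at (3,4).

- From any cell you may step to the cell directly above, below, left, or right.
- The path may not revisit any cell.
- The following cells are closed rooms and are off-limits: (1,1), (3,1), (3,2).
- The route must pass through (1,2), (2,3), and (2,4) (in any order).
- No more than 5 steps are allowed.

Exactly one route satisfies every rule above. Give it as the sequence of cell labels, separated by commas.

Any route must reach (1,2), (2,3), and (2,4) and still end at (3,4) within 5 moves, so the order of the required stops is forced.
Route from (2,2): up to (1,2), right to (1,3), down to (2,3), right to (2,4), down to (3,4) — 5 moves in all.
Check: all required cells visited; 5 ≤ 5 moves.

(2,2), (1,2), (1,3), (2,3), (2,4), (3,4)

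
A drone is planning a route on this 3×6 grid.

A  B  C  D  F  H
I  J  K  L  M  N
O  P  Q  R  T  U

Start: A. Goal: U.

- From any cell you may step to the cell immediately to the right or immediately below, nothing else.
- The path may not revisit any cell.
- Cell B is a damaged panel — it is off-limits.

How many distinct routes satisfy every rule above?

6

A right/down-only route from A to U makes exactly 2 down-moves and 5 right-moves in some order.
With no other constraints that would be C(7,2) = 21 routes.
Subtract routes through each blocked cell (inclusion–exclusion for overlaps): − through B: 15 → 6.
That gives 6 routes.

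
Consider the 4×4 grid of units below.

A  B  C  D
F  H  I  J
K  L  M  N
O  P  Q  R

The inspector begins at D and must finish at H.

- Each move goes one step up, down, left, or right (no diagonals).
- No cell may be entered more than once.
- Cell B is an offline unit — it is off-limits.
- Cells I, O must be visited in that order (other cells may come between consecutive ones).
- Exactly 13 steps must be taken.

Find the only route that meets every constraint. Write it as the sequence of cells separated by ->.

D -> C -> I -> J -> N -> R -> Q -> M -> L -> P -> O -> K -> F -> H

The waypoints must appear in the order I, O, with no cell reused.
Route from D: left 1 to C, down 1 to I, right 1 to J, down 2 to R, left 1 to Q, up 1 to M, left 1 to L, down 1 to P, left 1 to O, up 2 to F, right 1 to H — 13 moves in all.
Check: order respected (I at step 2, O at step 10); 13 moves as required.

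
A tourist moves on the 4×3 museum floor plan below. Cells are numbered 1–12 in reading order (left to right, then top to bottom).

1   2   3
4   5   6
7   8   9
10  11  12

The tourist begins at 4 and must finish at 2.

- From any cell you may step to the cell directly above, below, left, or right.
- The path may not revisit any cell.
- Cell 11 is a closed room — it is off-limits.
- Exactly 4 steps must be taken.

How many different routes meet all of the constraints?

Need simple routes of exactly 4 moves from 4 to 2 (Manhattan distance 2, so 1 moves are spent on a detour and 1 undoing it).
Enumerating: 4 7 8 5 2 | 4 5 6 3 2.
That gives 2 routes.

2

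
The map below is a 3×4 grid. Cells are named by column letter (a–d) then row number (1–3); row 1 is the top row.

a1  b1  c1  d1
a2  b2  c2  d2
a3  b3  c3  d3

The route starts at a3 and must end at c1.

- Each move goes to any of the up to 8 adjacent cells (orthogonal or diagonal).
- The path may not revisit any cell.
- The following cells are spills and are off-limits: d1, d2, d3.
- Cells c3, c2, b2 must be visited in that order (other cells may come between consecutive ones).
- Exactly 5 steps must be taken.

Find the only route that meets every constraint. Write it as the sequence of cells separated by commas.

a3, b3, c3, c2, b2, c1

The waypoints must appear in the order c3, c2, b2, with no cell reused.
Route from a3: 2× right (reaching c3), up to c2, left to b2, up-right to c1 — 5 moves in all.
Check: order respected (c3 at step 2, c2 at step 3, b2 at step 4); 5 moves as required.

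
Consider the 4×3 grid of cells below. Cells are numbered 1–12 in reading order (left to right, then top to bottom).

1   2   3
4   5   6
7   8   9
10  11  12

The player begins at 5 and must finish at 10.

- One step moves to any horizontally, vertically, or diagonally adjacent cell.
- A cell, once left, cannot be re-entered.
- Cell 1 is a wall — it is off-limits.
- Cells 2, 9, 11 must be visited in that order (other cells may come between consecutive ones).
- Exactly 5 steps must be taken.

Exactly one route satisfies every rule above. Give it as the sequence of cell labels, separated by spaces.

The waypoints must appear in the order 2, 9, 11, with no cell reused.
Route from 5: up 1 to 2, down-right 1 to 6, down 1 to 9, down-left 1 to 11, left 1 to 10 — 5 moves in all.
Check: order respected (2 at step 1, 9 at step 3, 11 at step 4); 5 moves as required.

5 2 6 9 11 10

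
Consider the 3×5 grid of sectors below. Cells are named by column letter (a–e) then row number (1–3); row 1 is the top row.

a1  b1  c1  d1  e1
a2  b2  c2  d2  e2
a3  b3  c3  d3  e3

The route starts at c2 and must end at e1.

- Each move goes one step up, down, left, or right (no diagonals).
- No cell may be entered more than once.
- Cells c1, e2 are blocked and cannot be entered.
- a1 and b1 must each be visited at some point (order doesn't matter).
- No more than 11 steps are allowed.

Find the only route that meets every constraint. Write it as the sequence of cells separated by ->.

The budget equals the shortest possible length, so every move has to be on a shortest route through the required cells.
Route from c2: left 1 to b2, up 1 to b1, left 1 to a1, down 2 to a3, right 3 to d3, up 2 to d1, right 1 to e1 — 11 moves in all.
Check: all required cells visited; 11 ≤ 11 moves.

c2 -> b2 -> b1 -> a1 -> a2 -> a3 -> b3 -> c3 -> d3 -> d2 -> d1 -> e1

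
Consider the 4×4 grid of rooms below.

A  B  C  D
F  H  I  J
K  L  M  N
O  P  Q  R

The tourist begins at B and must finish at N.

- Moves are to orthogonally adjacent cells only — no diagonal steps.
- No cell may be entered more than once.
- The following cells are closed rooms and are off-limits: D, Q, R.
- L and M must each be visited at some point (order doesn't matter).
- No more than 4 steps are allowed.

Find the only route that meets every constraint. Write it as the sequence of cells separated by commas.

Any route must reach L and M and still end at N within 4 moves, so the order of the required stops is forced.
Route from B: down 2 to L, right 2 to N — 4 moves in all.
Check: all required cells visited; 4 ≤ 4 moves.

B, H, L, M, N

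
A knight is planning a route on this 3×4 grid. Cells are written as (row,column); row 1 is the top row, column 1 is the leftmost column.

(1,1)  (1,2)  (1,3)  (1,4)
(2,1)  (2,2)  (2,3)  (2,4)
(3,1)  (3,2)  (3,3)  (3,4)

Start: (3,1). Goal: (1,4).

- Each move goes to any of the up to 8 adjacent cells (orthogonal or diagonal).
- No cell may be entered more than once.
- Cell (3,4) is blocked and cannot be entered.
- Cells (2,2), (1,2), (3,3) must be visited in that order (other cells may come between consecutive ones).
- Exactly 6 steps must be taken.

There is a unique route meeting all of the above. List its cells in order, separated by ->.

The waypoints must appear in the order (2,2), (1,2), (3,3), with no cell reused.
Route from (3,1): up-right 1 to (2,2), up 1 to (1,2), down-right 1 to (2,3), down 1 to (3,3), up-right 1 to (2,4), up 1 to (1,4) — 6 moves in all.
Check: order respected ((2,2) at step 1, (1,2) at step 2, (3,3) at step 4); 6 moves as required.

(3,1) -> (2,2) -> (1,2) -> (2,3) -> (3,3) -> (2,4) -> (1,4)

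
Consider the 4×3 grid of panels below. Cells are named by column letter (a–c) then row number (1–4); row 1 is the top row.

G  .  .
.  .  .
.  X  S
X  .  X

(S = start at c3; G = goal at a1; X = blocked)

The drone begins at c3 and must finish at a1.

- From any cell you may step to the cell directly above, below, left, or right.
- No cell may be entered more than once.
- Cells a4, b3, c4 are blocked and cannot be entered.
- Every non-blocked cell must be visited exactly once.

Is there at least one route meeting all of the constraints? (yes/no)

no

Cell a3 has only one open neighbour but is neither the start nor the goal, so a Hamiltonian route would have to both enter and leave it through the same neighbour — impossible without revisiting.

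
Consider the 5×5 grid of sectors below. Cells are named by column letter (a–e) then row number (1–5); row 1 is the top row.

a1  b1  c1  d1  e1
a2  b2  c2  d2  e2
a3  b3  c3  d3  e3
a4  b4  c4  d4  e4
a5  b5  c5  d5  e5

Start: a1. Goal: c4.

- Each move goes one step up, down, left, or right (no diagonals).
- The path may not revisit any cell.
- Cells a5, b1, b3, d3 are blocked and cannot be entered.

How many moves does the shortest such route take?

5

The Manhattan distance from a1 to c4 is |1−4| + |1−3| = 5, so at least 5 moves are needed.
A route of 5 moves achieves this: a1 → a2 → a3 → a4 → b4 → c4.
Since 5 matches the lower bound, it is optimal.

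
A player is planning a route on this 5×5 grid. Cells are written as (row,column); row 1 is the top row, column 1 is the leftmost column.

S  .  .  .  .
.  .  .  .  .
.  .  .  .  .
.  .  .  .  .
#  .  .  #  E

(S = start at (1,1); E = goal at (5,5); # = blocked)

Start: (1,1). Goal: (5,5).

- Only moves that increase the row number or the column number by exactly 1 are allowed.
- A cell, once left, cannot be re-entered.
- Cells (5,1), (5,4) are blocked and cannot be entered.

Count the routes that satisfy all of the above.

35

A right/down-only route from (1,1) to (5,5) makes exactly 4 down-moves and 4 right-moves in some order.
With no other constraints that would be C(8,4) = 70 routes.
Subtract routes through each blocked cell (inclusion–exclusion for overlaps): − through (5,1): 1 − through (5,4): 35 + through (5,1)&(5,4): 1 → 35.
That gives 35 routes.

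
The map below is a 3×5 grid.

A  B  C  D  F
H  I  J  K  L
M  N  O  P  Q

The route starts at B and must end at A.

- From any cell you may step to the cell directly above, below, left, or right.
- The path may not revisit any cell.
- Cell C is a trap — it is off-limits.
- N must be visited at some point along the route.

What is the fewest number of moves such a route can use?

5

Any route passes through N somewhere between B and A. Summing Manhattan distances along the two legs (B → N → A) gives a lower bound of 2 + 3 = 5 moves.
A route of 5 moves achieves this: B → I → N → M → H → A.
Since 5 matches the lower bound, it is optimal.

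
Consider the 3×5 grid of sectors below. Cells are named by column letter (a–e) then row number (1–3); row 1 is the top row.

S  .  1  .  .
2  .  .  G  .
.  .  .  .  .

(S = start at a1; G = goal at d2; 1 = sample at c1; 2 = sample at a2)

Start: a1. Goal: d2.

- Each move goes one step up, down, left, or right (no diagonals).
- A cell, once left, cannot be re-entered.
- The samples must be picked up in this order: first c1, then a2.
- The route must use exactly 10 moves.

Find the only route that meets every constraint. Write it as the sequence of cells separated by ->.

The waypoints must appear in the order c1, a2, with no cell reused.
Route from a1: right 2 to c1, down 1 to c2, left 2 to a2, down 1 to a3, right 3 to d3, up 1 to d2 — 10 moves in all.
Check: order respected (1 at step 2, 2 at step 5); 10 moves as required.

a1 -> b1 -> c1 -> c2 -> b2 -> a2 -> a3 -> b3 -> c3 -> d3 -> d2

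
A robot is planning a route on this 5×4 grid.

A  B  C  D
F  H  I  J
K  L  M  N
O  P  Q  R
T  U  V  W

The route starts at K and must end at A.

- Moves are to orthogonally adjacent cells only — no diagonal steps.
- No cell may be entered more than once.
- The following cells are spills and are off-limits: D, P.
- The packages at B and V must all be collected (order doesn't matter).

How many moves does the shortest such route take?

Any route passes through B and V in some order between K and A. Summing Manhattan distances along each leg and taking the cheapest ordering (K → V → B → A) gives a lower bound of 4 + 5 + 1 = 10 moves.
A route of 10 moves achieves this: K → O → T → U → V → Q → M → I → C → B → A.
Since 10 matches the lower bound, it is optimal.

10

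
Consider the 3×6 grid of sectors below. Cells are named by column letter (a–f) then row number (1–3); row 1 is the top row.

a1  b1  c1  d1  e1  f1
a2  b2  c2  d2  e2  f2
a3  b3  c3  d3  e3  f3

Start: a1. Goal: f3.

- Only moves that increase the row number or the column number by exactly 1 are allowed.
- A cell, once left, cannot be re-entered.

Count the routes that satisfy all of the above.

21

A right/down-only route from a1 to f3 makes exactly 2 down-moves and 5 right-moves in some order.
With no other constraints that would be C(7,2) = 21 routes.
That gives 21 routes.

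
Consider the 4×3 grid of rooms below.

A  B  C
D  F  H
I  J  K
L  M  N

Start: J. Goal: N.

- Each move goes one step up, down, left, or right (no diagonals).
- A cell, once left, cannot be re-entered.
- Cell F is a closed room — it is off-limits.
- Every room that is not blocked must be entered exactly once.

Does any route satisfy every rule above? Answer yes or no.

One route that works: J → M → L → I → D → A → B → C → H → K → N.

yes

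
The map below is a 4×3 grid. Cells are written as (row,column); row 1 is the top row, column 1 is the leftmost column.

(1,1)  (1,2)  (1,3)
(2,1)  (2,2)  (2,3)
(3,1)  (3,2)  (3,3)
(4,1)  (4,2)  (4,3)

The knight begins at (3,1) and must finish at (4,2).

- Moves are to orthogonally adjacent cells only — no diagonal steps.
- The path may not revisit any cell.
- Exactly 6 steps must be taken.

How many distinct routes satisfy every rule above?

5

Need simple routes of exactly 6 moves from (3,1) to (4,2) (Manhattan distance 2, so 2 moves are spent on a detour and 2 undoing it).
Enumerating: (3,1) (2,1) (1,1) (1,2) (2,2) (3,2) (4,2) | (3,1) (2,1) (2,2) (3,2) (3,3) (4,3) (4,2) | (3,1) (2,1) (2,2) (2,3) (3,3) (4,3) (4,2) | (3,1) (2,1) (2,2) (2,3) (3,3) (3,2) (4,2) | (3,1) (3,2) (2,2) (2,3) (3,3) (4,3) (4,2).
That gives 5 routes.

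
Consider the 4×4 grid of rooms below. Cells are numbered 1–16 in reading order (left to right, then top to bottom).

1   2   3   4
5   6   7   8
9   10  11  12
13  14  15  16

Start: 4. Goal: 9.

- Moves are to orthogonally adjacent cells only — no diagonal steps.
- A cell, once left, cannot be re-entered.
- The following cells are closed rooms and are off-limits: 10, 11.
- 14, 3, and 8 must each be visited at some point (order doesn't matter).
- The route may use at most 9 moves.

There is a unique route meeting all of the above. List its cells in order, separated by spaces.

4 3 7 8 12 16 15 14 13 9

The budget equals the shortest possible length, so every move has to be on a shortest route through the required cells.
Route from 4: left 1 to 3, down 1 to 7, right 1 to 8, down 2 to 16, left 3 to 13, up 1 to 9 — 9 moves in all.
Check: all required cells visited; 9 ≤ 9 moves.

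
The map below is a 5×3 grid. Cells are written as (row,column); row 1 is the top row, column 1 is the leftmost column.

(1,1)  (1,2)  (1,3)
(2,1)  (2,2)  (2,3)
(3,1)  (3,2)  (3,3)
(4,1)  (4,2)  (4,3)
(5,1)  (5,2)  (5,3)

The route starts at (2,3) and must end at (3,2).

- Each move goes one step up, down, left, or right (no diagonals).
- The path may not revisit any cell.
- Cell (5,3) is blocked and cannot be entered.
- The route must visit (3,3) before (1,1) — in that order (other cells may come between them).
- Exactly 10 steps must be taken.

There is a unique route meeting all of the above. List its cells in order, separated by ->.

The waypoints must appear in the order (3,3), (1,1), with no cell reused.
Route from (2,3): down 2 to (4,3), left 2 to (4,1), up 3 to (1,1), right 1 to (1,2), down 2 to (3,2) — 10 moves in all.
Check: order respected ((3,3) at step 1, (1,1) at step 7); 10 moves as required.

(2,3) -> (3,3) -> (4,3) -> (4,2) -> (4,1) -> (3,1) -> (2,1) -> (1,1) -> (1,2) -> (2,2) -> (3,2)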